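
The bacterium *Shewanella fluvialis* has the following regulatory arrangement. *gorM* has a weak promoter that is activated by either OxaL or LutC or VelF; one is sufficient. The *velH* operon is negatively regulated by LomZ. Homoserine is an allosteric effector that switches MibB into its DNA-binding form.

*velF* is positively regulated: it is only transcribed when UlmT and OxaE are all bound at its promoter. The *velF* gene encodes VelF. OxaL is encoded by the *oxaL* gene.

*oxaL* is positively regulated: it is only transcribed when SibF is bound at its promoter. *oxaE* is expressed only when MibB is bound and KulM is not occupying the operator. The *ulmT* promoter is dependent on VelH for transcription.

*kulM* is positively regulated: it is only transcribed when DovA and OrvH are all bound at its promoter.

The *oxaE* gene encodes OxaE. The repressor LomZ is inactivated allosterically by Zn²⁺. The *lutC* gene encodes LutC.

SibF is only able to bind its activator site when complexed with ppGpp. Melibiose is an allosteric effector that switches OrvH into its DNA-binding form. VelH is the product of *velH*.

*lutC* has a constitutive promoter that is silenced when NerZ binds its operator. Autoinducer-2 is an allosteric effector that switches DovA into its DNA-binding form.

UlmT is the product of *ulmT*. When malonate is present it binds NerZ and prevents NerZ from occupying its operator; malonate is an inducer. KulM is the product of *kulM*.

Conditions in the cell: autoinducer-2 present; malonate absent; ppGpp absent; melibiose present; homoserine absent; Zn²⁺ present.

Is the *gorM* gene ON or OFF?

ppGpp is absent, so SibF is inactive.
Required activator SibF is absent, so *oxaL* is not transcribed.
So OxaL is not produced.
Malonate is absent, so NerZ is active.
With repressor NerZ bound, *lutC* is not transcribed.
So LutC is not produced.
Zn²⁺ is present, so LomZ is inactive.
With no repressor bound, *velH* is transcribed.
So VelH is produced and active.
No repressor is bound and VelH is active, so *ulmT* is transcribed.
So UlmT is produced and active.
Homoserine is absent, so MibB is inactive.
Autoinducer-2 is present, so DovA is active.
Melibiose is present, so OrvH is active.
No repressor is bound and DovA and OrvH are active, so *kulM* is transcribed.
So KulM is produced and active.
With repressor KulM bound, *oxaE* is not transcribed.
So OxaE is not produced.
Required activator OxaE is absent, so *velF* is not transcribed.
So VelF is not produced.
No activator is available at the *gorM* promoter, so *gorM* is not transcribed.

OFF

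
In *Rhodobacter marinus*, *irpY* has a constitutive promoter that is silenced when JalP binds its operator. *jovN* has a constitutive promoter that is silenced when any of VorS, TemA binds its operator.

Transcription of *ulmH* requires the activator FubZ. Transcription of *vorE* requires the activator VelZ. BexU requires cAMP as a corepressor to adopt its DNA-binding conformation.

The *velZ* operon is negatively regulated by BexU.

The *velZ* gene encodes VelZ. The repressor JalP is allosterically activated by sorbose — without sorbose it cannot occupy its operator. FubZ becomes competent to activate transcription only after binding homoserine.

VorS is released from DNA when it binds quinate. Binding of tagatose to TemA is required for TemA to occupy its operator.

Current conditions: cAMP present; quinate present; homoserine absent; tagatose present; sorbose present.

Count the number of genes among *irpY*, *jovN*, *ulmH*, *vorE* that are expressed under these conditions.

Sorbose is present, so JalP is active.
With repressor JalP bound, *irpY* is not transcribed.
→ *irpY* is OFF.
Quinate is present, so VorS is inactive.
Tagatose is present, so TemA is active.
With repressor TemA bound, *jovN* is not transcribed.
→ *jovN* is OFF.
Homoserine is absent, so FubZ is inactive.
Required activator FubZ is absent, so *ulmH* is not transcribed.
→ *ulmH* is OFF.
cAMP is present, so BexU is active.
With repressor BexU bound, *velZ* is not transcribed.
So VelZ is not produced.
Required activator VelZ is absent, so *vorE* is not transcribed.
→ *vorE* is OFF.
0 of the 4 genes are transcribed.

0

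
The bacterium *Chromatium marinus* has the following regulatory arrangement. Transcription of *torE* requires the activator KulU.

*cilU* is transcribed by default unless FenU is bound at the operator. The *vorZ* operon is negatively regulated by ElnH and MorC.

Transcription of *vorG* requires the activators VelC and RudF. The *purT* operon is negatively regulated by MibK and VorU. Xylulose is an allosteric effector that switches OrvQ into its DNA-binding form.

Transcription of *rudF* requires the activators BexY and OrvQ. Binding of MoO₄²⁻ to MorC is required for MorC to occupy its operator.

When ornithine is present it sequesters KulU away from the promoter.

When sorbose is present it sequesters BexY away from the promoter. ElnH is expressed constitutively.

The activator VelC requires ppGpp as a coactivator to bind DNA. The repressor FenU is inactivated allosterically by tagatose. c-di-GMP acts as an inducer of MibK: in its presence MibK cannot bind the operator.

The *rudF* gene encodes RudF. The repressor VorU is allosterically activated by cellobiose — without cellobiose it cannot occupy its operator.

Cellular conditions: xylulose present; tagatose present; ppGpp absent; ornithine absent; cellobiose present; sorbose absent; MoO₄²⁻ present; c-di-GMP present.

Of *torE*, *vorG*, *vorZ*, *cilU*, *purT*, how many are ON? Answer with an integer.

2

Ornithine is absent, so KulU is active.
No repressor is bound and KulU is active, so *torE* is transcribed.
→ *torE* is ON.
ppGpp is absent, so VelC is inactive.
Sorbose is absent, so BexY is active.
Xylulose is present, so OrvQ is active.
No repressor is bound and BexY and OrvQ are active, so *rudF* is transcribed.
So RudF is produced and active.
Required activator VelC is absent, so *vorG* is not transcribed.
→ *vorG* is OFF.
ElnH is produced constitutively and is active.
MoO₄²⁻ is present, so MorC is active.
With repressor ElnH bound, *vorZ* is not transcribed.
→ *vorZ* is OFF.
Tagatose is present, so FenU is inactive.
With no repressor bound, *cilU* is transcribed.
→ *cilU* is ON.
c-di-GMP is present, so MibK is inactive.
Cellobiose is present, so VorU is active.
With repressor VorU bound, *purT* is not transcribed.
→ *purT* is OFF.
2 of the 5 genes are transcribed.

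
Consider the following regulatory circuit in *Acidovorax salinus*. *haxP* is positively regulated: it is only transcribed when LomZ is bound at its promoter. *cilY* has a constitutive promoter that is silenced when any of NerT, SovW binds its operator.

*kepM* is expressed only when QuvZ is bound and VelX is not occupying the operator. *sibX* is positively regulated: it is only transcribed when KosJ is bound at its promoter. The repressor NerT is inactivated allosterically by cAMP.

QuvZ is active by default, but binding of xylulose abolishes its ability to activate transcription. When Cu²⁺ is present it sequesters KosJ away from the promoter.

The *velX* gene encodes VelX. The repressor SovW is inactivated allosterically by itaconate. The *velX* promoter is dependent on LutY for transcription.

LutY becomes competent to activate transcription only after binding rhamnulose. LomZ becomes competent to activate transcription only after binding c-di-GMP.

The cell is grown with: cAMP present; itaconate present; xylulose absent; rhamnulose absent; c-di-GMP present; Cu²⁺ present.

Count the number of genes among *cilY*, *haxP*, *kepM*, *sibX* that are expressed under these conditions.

cAMP is present, so NerT is inactive.
Itaconate is present, so SovW is inactive.
With no repressor bound, *cilY* is transcribed.
→ *cilY* is ON.
c-di-GMP is present, so LomZ is active.
No repressor is bound and LomZ is active, so *haxP* is transcribed.
→ *haxP* is ON.
Rhamnulose is absent, so LutY is inactive.
Required activator LutY is absent, so *velX* is not transcribed.
So VelX is not produced.
Xylulose is absent, so QuvZ is active.
No repressor is bound and QuvZ is active, so *kepM* is transcribed.
→ *kepM* is ON.
Cu²⁺ is present, so KosJ is inactive.
Required activator KosJ is absent, so *sibX* is not transcribed.
→ *sibX* is OFF.
3 of the 4 genes are transcribed.

3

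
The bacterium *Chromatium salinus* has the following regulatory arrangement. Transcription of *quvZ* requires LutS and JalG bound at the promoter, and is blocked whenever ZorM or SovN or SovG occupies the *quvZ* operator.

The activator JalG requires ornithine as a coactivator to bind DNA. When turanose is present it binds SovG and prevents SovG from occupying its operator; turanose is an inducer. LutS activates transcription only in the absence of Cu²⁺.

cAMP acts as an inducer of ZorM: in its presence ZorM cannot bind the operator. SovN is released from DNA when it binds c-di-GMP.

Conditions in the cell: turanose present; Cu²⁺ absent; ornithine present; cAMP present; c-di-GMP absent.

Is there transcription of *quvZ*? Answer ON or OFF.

OFF

cAMP is present, so ZorM is inactive.
c-di-GMP is absent, so SovN is active.
Cu²⁺ is absent, so LutS is active.
Turanose is present, so SovG is inactive.
Ornithine is present, so JalG is active.
With repressor SovN bound, *quvZ* is not transcribed.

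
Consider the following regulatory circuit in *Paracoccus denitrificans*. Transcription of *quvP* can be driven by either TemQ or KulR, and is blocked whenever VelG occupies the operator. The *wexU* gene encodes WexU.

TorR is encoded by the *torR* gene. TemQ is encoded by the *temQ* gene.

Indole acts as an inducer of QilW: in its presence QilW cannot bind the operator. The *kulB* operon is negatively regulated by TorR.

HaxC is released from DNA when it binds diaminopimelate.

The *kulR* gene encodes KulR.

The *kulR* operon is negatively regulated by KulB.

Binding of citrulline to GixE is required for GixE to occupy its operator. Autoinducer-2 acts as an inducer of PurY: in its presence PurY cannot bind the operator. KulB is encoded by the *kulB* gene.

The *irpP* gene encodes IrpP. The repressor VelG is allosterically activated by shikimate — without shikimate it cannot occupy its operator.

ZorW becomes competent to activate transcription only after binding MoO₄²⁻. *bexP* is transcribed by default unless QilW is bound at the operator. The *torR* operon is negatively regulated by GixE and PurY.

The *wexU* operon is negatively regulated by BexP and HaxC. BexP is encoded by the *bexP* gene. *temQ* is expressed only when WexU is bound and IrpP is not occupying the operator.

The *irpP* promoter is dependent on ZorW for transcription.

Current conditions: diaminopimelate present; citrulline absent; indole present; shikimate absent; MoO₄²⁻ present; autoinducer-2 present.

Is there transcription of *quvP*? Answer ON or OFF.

ON

MoO₄²⁻ is present, so ZorW is active.
No repressor is bound and ZorW is active, so *irpP* is transcribed.
So IrpP is produced and active.
Indole is present, so QilW is inactive.
With no repressor bound, *bexP* is transcribed.
So BexP is produced and active.
Diaminopimelate is present, so HaxC is inactive.
With repressor BexP bound, *wexU* is not transcribed.
So WexU is not produced.
With repressor IrpP bound, *temQ* is not transcribed.
So TemQ is not produced.
Shikimate is absent, so VelG is inactive.
Citrulline is absent, so GixE is inactive.
Autoinducer-2 is present, so PurY is inactive.
With no repressor bound, *torR* is transcribed.
So TorR is produced and active.
With repressor TorR bound, *kulB* is not transcribed.
So KulB is not produced.
With no repressor bound, *kulR* is transcribed.
So KulR is produced and active.
Activator KulR is present, so *quvP* is transcribed.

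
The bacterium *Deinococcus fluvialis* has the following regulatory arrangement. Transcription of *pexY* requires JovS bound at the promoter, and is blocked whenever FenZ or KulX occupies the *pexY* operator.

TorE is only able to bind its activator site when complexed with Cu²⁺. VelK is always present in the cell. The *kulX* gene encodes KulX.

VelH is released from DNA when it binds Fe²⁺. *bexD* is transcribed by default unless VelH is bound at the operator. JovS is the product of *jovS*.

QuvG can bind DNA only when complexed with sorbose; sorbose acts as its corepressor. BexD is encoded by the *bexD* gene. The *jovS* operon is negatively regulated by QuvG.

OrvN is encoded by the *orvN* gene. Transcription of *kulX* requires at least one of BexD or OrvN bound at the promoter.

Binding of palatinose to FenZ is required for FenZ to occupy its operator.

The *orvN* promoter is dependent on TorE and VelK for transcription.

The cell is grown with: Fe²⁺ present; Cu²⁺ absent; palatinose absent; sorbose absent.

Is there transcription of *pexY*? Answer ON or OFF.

Palatinose is absent, so FenZ is inactive.
Sorbose is absent, so QuvG is inactive.
With no repressor bound, *jovS* is transcribed.
So JovS is produced and active.
Fe²⁺ is present, so VelH is inactive.
With no repressor bound, *bexD* is transcribed.
So BexD is produced and active.
Cu²⁺ is absent, so TorE is inactive.
VelK is produced constitutively and is active.
Required activator TorE is absent, so *orvN* is not transcribed.
So OrvN is not produced.
Activator BexD is present, so *kulX* is transcribed.
So KulX is produced and active.
With repressor KulX bound, *pexY* is not transcribed.

OFF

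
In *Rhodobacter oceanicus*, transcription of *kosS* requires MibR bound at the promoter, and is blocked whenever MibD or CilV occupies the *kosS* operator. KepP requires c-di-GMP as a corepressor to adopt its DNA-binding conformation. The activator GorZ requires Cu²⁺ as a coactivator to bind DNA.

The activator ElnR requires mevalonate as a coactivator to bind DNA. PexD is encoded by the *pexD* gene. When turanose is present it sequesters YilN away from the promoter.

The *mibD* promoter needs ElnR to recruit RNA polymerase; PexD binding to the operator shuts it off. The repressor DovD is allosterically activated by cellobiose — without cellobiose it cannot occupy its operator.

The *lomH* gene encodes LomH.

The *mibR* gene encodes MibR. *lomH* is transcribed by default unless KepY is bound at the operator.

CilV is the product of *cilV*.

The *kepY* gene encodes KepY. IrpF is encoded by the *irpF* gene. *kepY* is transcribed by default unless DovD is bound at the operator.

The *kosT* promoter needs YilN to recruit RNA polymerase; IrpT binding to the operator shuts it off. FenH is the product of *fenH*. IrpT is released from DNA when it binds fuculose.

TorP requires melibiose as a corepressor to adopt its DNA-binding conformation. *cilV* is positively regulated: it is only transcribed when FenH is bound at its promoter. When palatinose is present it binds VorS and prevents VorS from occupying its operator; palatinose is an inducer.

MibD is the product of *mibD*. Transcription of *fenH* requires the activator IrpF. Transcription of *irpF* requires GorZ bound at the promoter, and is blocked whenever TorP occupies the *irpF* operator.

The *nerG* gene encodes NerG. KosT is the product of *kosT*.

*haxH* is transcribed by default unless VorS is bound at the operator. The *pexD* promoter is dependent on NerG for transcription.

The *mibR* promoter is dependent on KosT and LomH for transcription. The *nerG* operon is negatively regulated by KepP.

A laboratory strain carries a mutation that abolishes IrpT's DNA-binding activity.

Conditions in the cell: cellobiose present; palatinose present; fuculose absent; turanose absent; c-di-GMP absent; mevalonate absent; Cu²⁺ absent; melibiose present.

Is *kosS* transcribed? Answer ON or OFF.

ON

Mevalonate is absent, so ElnR is inactive.
c-di-GMP is absent, so KepP is inactive.
With no repressor bound, *nerG* is transcribed.
So NerG is produced and active.
No repressor is bound and NerG is active, so *pexD* is transcribed.
So PexD is produced and active.
With repressor PexD bound, *mibD* is not transcribed.
So MibD is not produced.
Melibiose is present, so TorP is active.
Cu²⁺ is absent, so GorZ is inactive.
With repressor TorP bound, *irpF* is not transcribed.
So IrpF is not produced.
Required activator IrpF is absent, so *fenH* is not transcribed.
So FenH is not produced.
Required activator FenH is absent, so *cilV* is not transcribed.
So CilV is not produced.
Turanose is absent, so YilN is active.
IrpT is non-functional in this strain, so it has no effect.
No repressor is bound and YilN is active, so *kosT* is transcribed.
So KosT is produced and active.
Cellobiose is present, so DovD is active.
With repressor DovD bound, *kepY* is not transcribed.
So KepY is not produced.
With no repressor bound, *lomH* is transcribed.
So LomH is produced and active.
No repressor is bound and KosT and LomH are active, so *mibR* is transcribed.
So MibR is produced and active.
No repressor is bound and MibR is active, so *kosS* is transcribed.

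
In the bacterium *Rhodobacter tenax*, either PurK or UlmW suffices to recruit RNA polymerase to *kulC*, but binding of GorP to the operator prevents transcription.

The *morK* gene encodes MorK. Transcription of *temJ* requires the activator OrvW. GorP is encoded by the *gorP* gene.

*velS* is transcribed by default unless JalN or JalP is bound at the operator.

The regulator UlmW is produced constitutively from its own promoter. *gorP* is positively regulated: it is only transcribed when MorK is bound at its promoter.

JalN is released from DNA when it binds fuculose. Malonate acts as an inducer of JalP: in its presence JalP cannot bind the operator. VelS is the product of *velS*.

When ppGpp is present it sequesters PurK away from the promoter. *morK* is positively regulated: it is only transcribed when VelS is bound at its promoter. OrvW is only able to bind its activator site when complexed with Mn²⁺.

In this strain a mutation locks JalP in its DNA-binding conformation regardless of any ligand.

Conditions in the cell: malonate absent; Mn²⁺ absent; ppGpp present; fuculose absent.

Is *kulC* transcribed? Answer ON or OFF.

ON

Fuculose is absent, so JalN is active.
JalP is constitutively active in this strain.
With repressor JalN bound, *velS* is not transcribed.
So VelS is not produced.
Required activator VelS is absent, so *morK* is not transcribed.
So MorK is not produced.
Required activator MorK is absent, so *gorP* is not transcribed.
So GorP is not produced.
ppGpp is present, so PurK is inactive.
UlmW is produced constitutively and is active.
Activator UlmW is present, so *kulC* is transcribed.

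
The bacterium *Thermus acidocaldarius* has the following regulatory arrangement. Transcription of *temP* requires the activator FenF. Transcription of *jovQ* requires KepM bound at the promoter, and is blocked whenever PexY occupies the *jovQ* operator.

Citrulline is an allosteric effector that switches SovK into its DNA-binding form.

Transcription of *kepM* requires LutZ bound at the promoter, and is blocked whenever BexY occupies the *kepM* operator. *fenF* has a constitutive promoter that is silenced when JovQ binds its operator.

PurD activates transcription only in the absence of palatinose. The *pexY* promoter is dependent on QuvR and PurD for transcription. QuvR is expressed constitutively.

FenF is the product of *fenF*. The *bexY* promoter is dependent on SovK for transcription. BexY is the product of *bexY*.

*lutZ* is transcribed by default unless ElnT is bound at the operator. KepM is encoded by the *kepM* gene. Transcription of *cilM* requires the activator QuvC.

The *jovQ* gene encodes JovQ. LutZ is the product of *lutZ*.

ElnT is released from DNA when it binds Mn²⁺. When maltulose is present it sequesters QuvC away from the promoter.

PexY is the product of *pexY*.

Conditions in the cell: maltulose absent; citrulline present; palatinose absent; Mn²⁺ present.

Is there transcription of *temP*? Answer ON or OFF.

Citrulline is present, so SovK is active.
No repressor is bound and SovK is active, so *bexY* is transcribed.
So BexY is produced and active.
Mn²⁺ is present, so ElnT is inactive.
With no repressor bound, *lutZ* is transcribed.
So LutZ is produced and active.
With repressor BexY bound, *kepM* is not transcribed.
So KepM is not produced.
QuvR is produced constitutively and is active.
Palatinose is absent, so PurD is active.
No repressor is bound and QuvR and PurD are active, so *pexY* is transcribed.
So PexY is produced and active.
With repressor PexY bound, *jovQ* is not transcribed.
So JovQ is not produced.
With no repressor bound, *fenF* is transcribed.
So FenF is produced and active.
No repressor is bound and FenF is active, so *temP* is transcribed.

ON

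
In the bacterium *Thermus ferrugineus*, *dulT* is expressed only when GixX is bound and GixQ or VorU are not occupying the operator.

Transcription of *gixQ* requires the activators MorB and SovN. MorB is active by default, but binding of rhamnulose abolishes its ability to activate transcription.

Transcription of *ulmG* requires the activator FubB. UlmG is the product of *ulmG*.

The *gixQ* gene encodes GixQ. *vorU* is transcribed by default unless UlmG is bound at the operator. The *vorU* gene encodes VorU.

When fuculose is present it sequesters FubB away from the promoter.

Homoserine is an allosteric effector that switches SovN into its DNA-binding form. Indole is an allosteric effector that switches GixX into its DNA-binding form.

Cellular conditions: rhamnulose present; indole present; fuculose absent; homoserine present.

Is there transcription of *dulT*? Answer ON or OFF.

ON

Indole is present, so GixX is active.
Rhamnulose is present, so MorB is inactive.
Homoserine is present, so SovN is active.
Required activator MorB is absent, so *gixQ* is not transcribed.
So GixQ is not produced.
Fuculose is absent, so FubB is active.
No repressor is bound and FubB is active, so *ulmG* is transcribed.
So UlmG is produced and active.
With repressor UlmG bound, *vorU* is not transcribed.
So VorU is not produced.
No repressor is bound and GixX is active, so *dulT* is transcribed.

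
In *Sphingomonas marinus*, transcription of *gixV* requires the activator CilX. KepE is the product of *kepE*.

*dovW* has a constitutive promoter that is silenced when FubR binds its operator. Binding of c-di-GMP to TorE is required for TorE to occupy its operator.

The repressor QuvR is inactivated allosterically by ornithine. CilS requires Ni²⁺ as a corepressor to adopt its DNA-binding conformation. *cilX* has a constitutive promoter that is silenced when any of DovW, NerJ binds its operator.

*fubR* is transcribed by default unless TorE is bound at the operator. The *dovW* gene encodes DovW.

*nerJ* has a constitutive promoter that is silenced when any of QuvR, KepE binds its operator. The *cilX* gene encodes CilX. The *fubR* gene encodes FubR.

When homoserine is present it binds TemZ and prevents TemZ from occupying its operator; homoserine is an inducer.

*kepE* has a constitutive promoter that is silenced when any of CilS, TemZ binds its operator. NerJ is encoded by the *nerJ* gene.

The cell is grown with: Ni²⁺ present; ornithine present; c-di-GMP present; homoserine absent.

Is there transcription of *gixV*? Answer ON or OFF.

c-di-GMP is present, so TorE is active.
With repressor TorE bound, *fubR* is not transcribed.
So FubR is not produced.
With no repressor bound, *dovW* is transcribed.
So DovW is produced and active.
Ornithine is present, so QuvR is inactive.
Ni²⁺ is present, so CilS is active.
Homoserine is absent, so TemZ is active.
With repressor CilS bound, *kepE* is not transcribed.
So KepE is not produced.
With no repressor bound, *nerJ* is transcribed.
So NerJ is produced and active.
With repressor DovW bound, *cilX* is not transcribed.
So CilX is not produced.
Required activator CilX is absent, so *gixV* is not transcribed.

OFF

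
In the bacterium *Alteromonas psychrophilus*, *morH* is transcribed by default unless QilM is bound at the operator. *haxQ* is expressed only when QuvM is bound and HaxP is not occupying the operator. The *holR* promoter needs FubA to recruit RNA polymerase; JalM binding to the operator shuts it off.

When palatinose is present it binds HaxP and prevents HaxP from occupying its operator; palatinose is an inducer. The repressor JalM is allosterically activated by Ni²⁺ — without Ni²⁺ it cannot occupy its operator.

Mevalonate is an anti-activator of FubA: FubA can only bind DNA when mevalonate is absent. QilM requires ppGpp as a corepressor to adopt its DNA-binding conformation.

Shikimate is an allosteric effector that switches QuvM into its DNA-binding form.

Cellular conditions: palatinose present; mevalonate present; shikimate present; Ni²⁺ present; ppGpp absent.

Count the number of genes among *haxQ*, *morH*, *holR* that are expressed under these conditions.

Shikimate is present, so QuvM is active.
Palatinose is present, so HaxP is inactive.
No repressor is bound and QuvM is active, so *haxQ* is transcribed.
→ *haxQ* is ON.
ppGpp is absent, so QilM is inactive.
With no repressor bound, *morH* is transcribed.
→ *morH* is ON.
Mevalonate is present, so FubA is inactive.
Ni²⁺ is present, so JalM is active.
With repressor JalM bound, *holR* is not transcribed.
→ *holR* is OFF.
2 of the 3 genes are transcribed.

2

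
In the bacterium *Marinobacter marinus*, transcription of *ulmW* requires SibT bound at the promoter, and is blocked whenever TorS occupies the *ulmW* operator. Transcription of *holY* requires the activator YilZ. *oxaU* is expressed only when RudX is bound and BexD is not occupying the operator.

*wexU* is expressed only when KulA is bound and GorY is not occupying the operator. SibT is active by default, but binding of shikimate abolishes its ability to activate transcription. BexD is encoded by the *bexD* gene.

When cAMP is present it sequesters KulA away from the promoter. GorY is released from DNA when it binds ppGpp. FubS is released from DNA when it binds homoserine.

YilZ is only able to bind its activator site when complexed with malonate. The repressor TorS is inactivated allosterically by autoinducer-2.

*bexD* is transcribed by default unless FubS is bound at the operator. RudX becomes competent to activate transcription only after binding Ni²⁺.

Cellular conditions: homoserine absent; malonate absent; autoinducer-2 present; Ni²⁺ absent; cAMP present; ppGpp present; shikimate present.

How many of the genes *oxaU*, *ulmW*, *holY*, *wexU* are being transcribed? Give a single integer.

0

Homoserine is absent, so FubS is active.
With repressor FubS bound, *bexD* is not transcribed.
So BexD is not produced.
Ni²⁺ is absent, so RudX is inactive.
Required activator RudX is absent, so *oxaU* is not transcribed.
→ *oxaU* is OFF.
Shikimate is present, so SibT is inactive.
Autoinducer-2 is present, so TorS is inactive.
Required activator SibT is absent, so *ulmW* is not transcribed.
→ *ulmW* is OFF.
Malonate is absent, so YilZ is inactive.
Required activator YilZ is absent, so *holY* is not transcribed.
→ *holY* is OFF.
cAMP is present, so KulA is inactive.
ppGpp is present, so GorY is inactive.
Required activator KulA is absent, so *wexU* is not transcribed.
→ *wexU* is OFF.
0 of the 4 genes are transcribed.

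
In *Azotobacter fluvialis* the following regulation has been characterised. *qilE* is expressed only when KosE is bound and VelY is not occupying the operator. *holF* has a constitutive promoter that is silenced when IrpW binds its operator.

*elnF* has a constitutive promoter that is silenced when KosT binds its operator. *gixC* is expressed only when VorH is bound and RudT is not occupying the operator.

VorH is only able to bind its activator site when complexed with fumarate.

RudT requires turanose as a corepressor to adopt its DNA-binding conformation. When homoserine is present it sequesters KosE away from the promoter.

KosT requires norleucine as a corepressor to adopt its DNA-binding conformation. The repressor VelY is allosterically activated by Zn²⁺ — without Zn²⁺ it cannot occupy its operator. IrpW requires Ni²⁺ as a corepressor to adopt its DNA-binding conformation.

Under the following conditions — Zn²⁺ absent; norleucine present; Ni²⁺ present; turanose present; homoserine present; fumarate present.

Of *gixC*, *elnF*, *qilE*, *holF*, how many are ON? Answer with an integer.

Turanose is present, so RudT is active.
Fumarate is present, so VorH is active.
With repressor RudT bound, *gixC* is not transcribed.
→ *gixC* is OFF.
Norleucine is present, so KosT is active.
With repressor KosT bound, *elnF* is not transcribed.
→ *elnF* is OFF.
Homoserine is present, so KosE is inactive.
Zn²⁺ is absent, so VelY is inactive.
Required activator KosE is absent, so *qilE* is not transcribed.
→ *qilE* is OFF.
Ni²⁺ is present, so IrpW is active.
With repressor IrpW bound, *holF* is not transcribed.
→ *holF* is OFF.
0 of the 4 genes are transcribed.

0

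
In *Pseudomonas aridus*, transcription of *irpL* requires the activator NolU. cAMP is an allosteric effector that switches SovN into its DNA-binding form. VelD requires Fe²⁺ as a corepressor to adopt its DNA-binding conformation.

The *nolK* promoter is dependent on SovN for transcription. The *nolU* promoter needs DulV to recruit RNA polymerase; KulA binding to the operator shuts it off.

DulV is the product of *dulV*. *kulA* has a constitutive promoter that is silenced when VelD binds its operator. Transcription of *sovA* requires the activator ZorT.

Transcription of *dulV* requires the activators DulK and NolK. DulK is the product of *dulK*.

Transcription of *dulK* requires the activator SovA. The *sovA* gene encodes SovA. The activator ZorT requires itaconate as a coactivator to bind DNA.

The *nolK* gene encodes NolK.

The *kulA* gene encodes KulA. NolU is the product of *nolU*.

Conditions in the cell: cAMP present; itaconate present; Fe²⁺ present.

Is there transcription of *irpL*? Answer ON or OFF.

Itaconate is present, so ZorT is active.
No repressor is bound and ZorT is active, so *sovA* is transcribed.
So SovA is produced and active.
No repressor is bound and SovA is active, so *dulK* is transcribed.
So DulK is produced and active.
cAMP is present, so SovN is active.
No repressor is bound and SovN is active, so *nolK* is transcribed.
So NolK is produced and active.
No repressor is bound and DulK and NolK are active, so *dulV* is transcribed.
So DulV is produced and active.
Fe²⁺ is present, so VelD is active.
With repressor VelD bound, *kulA* is not transcribed.
So KulA is not produced.
No repressor is bound and DulV is active, so *nolU* is transcribed.
So NolU is produced and active.
No repressor is bound and NolU is active, so *irpL* is transcribed.

ON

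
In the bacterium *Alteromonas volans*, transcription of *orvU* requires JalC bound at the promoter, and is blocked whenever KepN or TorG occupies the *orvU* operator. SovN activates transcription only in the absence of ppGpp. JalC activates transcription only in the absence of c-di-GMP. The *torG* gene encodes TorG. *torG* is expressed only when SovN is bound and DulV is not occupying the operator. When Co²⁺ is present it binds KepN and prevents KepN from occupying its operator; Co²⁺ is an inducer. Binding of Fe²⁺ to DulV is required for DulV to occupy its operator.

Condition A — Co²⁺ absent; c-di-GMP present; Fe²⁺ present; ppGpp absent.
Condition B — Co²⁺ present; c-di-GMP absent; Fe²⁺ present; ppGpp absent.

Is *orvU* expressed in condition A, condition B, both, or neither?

B only

Condition A:
Co²⁺ is absent, so KepN is active.
c-di-GMP is present, so JalC is inactive.
Fe²⁺ is present, so DulV is active.
ppGpp is absent, so SovN is active.
With repressor DulV bound, *torG* is not transcribed.
So TorG is not produced.
With repressor KepN bound, *orvU* is not transcribed.
→ *orvU* is OFF in A.
Condition B:
Co²⁺ is present, so KepN is inactive.
c-di-GMP is absent, so JalC is active.
Fe²⁺ is present, so DulV is active.
ppGpp is absent, so SovN is active.
With repressor DulV bound, *torG* is not transcribed.
So TorG is not produced.
No repressor is bound and JalC is active, so *orvU* is transcribed.
→ *orvU* is ON in B.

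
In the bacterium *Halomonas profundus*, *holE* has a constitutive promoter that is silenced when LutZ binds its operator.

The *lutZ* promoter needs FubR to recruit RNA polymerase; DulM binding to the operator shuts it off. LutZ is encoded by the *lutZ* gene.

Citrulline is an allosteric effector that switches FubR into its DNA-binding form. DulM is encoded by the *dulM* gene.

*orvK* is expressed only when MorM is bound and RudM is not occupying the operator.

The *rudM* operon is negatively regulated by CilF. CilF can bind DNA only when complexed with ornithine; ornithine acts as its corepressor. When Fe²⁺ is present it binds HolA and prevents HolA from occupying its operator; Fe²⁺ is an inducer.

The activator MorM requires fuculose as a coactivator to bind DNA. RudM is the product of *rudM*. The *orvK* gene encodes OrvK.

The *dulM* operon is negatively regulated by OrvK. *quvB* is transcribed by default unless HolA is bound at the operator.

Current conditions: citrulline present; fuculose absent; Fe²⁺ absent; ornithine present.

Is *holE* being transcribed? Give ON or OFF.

Ornithine is present, so CilF is active.
With repressor CilF bound, *rudM* is not transcribed.
So RudM is not produced.
Fuculose is absent, so MorM is inactive.
Required activator MorM is absent, so *orvK* is not transcribed.
So OrvK is not produced.
With no repressor bound, *dulM* is transcribed.
So DulM is produced and active.
Citrulline is present, so FubR is active.
With repressor DulM bound, *lutZ* is not transcribed.
So LutZ is not produced.
With no repressor bound, *holE* is transcribed.

ON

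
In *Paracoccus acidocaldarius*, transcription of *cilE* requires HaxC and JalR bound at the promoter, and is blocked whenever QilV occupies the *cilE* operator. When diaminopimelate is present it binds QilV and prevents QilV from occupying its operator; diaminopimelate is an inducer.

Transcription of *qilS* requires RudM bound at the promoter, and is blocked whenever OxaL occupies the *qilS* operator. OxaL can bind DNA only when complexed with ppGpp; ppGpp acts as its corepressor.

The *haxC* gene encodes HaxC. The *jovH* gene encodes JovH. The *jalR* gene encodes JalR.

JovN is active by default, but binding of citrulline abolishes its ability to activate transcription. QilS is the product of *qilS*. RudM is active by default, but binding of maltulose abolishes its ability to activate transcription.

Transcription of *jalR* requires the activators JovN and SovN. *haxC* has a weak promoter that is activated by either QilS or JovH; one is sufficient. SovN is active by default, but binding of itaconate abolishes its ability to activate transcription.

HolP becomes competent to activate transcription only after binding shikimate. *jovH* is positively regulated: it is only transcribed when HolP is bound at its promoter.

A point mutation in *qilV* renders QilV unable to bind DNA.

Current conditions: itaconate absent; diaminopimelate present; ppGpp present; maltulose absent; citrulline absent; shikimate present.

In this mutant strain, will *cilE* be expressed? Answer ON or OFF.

ppGpp is present, so OxaL is active.
Maltulose is absent, so RudM is active.
With repressor OxaL bound, *qilS* is not transcribed.
So QilS is not produced.
Shikimate is present, so HolP is active.
No repressor is bound and HolP is active, so *jovH* is transcribed.
So JovH is produced and active.
Activator JovH is present, so *haxC* is transcribed.
So HaxC is produced and active.
Citrulline is absent, so JovN is active.
Itaconate is absent, so SovN is active.
No repressor is bound and JovN and SovN are active, so *jalR* is transcribed.
So JalR is produced and active.
QilV is non-functional in this strain, so it has no effect.
No repressor is bound and HaxC and JalR are active, so *cilE* is transcribed.

ON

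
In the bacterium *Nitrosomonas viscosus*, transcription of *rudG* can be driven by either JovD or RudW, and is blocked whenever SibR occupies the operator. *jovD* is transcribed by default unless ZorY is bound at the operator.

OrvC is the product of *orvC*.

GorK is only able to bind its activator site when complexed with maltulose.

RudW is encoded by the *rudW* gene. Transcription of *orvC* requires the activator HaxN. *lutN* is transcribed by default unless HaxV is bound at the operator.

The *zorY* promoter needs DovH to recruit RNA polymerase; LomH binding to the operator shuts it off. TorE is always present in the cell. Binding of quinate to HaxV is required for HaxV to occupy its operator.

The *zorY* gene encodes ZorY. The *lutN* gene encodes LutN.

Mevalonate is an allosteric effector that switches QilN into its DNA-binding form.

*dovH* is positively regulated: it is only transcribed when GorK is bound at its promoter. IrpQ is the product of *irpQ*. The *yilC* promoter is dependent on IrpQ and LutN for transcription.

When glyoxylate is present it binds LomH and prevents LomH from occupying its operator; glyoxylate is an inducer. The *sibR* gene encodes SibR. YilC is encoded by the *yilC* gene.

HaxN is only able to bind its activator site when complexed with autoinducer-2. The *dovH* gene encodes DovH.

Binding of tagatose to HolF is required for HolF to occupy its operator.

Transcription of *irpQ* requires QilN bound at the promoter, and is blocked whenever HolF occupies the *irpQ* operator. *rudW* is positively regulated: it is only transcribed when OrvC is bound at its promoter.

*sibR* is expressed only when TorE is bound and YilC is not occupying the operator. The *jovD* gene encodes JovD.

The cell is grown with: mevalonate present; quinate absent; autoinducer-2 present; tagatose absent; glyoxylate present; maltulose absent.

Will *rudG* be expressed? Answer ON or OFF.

Glyoxylate is present, so LomH is inactive.
Maltulose is absent, so GorK is inactive.
Required activator GorK is absent, so *dovH* is not transcribed.
So DovH is not produced.
Required activator DovH is absent, so *zorY* is not transcribed.
So ZorY is not produced.
With no repressor bound, *jovD* is transcribed.
So JovD is produced and active.
Autoinducer-2 is present, so HaxN is active.
No repressor is bound and HaxN is active, so *orvC* is transcribed.
So OrvC is produced and active.
No repressor is bound and OrvC is active, so *rudW* is transcribed.
So RudW is produced and active.
Mevalonate is present, so QilN is active.
Tagatose is absent, so HolF is inactive.
No repressor is bound and QilN is active, so *irpQ* is transcribed.
So IrpQ is produced and active.
Quinate is absent, so HaxV is inactive.
With no repressor bound, *lutN* is transcribed.
So LutN is produced and active.
No repressor is bound and IrpQ and LutN are active, so *yilC* is transcribed.
So YilC is produced and active.
TorE is produced constitutively and is active.
With repressor YilC bound, *sibR* is not transcribed.
So SibR is not produced.
Activator JovD is present, so *rudG* is transcribed.

ON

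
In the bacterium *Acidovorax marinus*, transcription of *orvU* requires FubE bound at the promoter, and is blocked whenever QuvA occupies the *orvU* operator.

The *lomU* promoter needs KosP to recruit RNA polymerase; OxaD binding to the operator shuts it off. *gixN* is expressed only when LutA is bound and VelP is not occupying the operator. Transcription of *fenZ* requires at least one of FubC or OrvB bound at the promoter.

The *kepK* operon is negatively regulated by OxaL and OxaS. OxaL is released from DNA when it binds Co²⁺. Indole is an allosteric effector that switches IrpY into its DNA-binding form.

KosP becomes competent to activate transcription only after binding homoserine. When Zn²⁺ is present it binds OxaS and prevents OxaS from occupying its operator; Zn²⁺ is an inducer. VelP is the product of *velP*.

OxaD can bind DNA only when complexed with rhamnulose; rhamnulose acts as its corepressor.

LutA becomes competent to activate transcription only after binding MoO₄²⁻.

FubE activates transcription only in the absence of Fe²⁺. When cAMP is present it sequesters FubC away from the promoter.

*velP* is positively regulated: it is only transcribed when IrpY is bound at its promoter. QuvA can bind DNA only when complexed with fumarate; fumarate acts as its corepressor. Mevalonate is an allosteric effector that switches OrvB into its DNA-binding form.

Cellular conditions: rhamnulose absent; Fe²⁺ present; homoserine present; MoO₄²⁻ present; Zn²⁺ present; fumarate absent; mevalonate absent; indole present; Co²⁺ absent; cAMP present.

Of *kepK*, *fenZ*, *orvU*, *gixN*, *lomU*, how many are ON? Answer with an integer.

Co²⁺ is absent, so OxaL is active.
Zn²⁺ is present, so OxaS is inactive.
With repressor OxaL bound, *kepK* is not transcribed.
→ *kepK* is OFF.
cAMP is present, so FubC is inactive.
Mevalonate is absent, so OrvB is inactive.
No activator is available at the *fenZ* promoter, so *fenZ* is not transcribed.
→ *fenZ* is OFF.
Fumarate is absent, so QuvA is inactive.
Fe²⁺ is present, so FubE is inactive.
Required activator FubE is absent, so *orvU* is not transcribed.
→ *orvU* is OFF.
MoO₄²⁻ is present, so LutA is active.
Indole is present, so IrpY is active.
No repressor is bound and IrpY is active, so *velP* is transcribed.
So VelP is produced and active.
With repressor VelP bound, *gixN* is not transcribed.
→ *gixN* is OFF.
Homoserine is present, so KosP is active.
Rhamnulose is absent, so OxaD is inactive.
No repressor is bound and KosP is active, so *lomU* is transcribed.
→ *lomU* is ON.
1 of the 5 genes is transcribed.

1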